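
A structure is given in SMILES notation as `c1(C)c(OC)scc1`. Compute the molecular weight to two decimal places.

Atom tally by fragment:
  thiophene ring core → C:4 H:4 S:1
  (− 2 ring H displaced by substituents)
  + CH3 → C:1 H:3
  + OCH3 → C:1 H:3 O:1
Element totals:
  C: 6
  H: 8
  O: 1
  S: 1
Molecular formula: C6H8OS.
  M = 6(12.011) + 8(1.008) + 15.999 + 32.06
    = 72.066 + 8.064 + 15.999 + 32.060 = 128.189

128.19 g/mol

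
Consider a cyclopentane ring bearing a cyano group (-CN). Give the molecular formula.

C6H9N

Atom tally by fragment:
  cyclopentane ring core → C:5 H:10
  (− 1 ring H displaced by substituents)
  + CN → C:1 N:1
Element totals:
  C: 6
  H: 9
  N: 1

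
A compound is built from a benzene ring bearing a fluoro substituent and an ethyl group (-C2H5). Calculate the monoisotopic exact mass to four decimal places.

Atom tally by fragment:
  benzene ring core → C:6 H:6
  (− 2 ring H displaced by substituents)
  + F → F:1
  + C2H5 → C:2 H:5
Element totals:
  C: 8
  H: 9
  F: 1
Molecular formula: C8H9F.
  M = 8(12.0) + 9(1.007825) + 18.998403
    = 96.000000 + 9.070425 + 18.998403 = 124.068828

124.0688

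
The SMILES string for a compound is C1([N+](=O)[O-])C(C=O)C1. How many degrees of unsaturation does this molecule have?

3

Atom tally by fragment:
  cyclopropane ring core → C:3 H:6
  (− 2 ring H displaced by substituents)
  + NO2 → N:1 O:2
  + CHO → C:1 H:1 O:1
Element totals:
  C: 4
  H: 5
  N: 1
  O: 3
Molecular formula: C4H5NO3.
DoU = (2C + 2 + N − H − X) / 2 = (2·4 + 2 + 1 − 5 − 0) / 2 = 3.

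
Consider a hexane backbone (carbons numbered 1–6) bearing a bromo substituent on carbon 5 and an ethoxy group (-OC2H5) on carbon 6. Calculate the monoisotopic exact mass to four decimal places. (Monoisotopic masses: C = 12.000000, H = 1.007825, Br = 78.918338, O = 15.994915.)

208.0463

Atom tally by fragment:
  CH3 → C:1 H:3
  CH2 → C:1 H:2
  CH2 → C:1 H:2
  CH2 → C:1 H:2
  CH(Br) → C:1 H:1 Br:1
  CH2OC2H5 → C:3 H:7 O:1
Element totals:
  C: 8
  H: 17
  Br: 1
  O: 1
Molecular formula: C8H17BrO.
  M = 8(12.0) + 17(1.007825) + 78.918338 + 15.994915
    = 96.000000 + 17.133025 + 78.918338 + 15.994915 = 208.046278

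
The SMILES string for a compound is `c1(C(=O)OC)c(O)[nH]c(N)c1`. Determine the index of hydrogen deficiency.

Atom tally by fragment:
  pyrrole ring core → C:4 H:5 N:1
  (− 3 ring H displaced by substituents)
  + COOCH3 → C:2 H:3 O:2
  + OH → O:1 H:1
  + NH2 → N:1 H:2
Element totals:
  C: 6
  H: 8
  N: 2
  O: 3
Molecular formula: C6H8N2O3.
DoU = (2C + 2 + N − H − X) / 2 = (2·6 + 2 + 2 − 8 − 0) / 2 = 4.

4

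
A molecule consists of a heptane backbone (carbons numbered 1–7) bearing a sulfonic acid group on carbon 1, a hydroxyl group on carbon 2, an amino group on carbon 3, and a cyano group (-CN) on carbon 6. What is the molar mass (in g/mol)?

236.29 g/mol

Atom tally by fragment:
  HO3SCH2 → C:1 H:3 S:1 O:3
  CH(OH) → C:1 H:2 O:1
  CH(NH2) → C:1 H:3 N:1
  CH2 → C:1 H:2
  CH2 → C:1 H:2
  CH(CN) → C:2 H:1 N:1
  CH3 → C:1 H:3
Element totals:
  C: 8
  H: 16
  N: 2
  O: 4
  S: 1
Molecular formula: C8H16N2O4S.
  M = 8(12.011) + 16(1.008) + 2(14.007) + 4(15.999) + 32.06
    = 96.088 + 16.128 + 28.014 + 63.996 + 32.060 = 236.286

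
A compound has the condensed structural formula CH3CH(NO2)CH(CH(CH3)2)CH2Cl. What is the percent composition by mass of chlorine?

Atom tally by fragment:
  CH3 → C:1 H:3
  CH(NO2) → C:1 H:1 N:1 O:2
  CH(CH(CH3)2) → C:4 H:8
  CH2Cl → C:1 H:2 Cl:1
Element totals:
  C: 7
  H: 14
  Cl: 1
  N: 1
  O: 2
Molecular formula: C7H14ClNO2.
Molar mass = 179.644 g/mol.
Mass from Cl: 1 × 35.45 = 35.450 g/mol.
%Cl = 35.450 / 179.644 × 100 = 19.73%.

19.73%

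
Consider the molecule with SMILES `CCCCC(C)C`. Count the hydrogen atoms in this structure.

Atom tally by fragment:
  CH3 → C:1 H:3
  CH2 → C:1 H:2
  CH2 → C:1 H:2
  CH2 → C:1 H:2
  CH(CH3) → C:2 H:4
  CH3 → C:1 H:3
Element totals:
  C: 7
  H: 16

16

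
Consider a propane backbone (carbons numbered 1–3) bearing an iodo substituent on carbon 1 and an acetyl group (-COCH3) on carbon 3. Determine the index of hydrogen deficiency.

Atom tally by fragment:
  ICH2 → C:1 H:2 I:1
  CH2 → C:1 H:2
  CH2COCH3 → C:3 H:5 O:1
Element totals:
  C: 5
  H: 9
  I: 1
  O: 1
Molecular formula: C5H9IO.
DoU = (2C + 2 + N − H − X) / 2 = (2·5 + 2 + 0 − 9 − 1) / 2 = 1.

1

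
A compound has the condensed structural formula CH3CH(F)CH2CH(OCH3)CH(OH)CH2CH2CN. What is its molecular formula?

C9H16FNO2

Element totals:
  C: 9
  H: 16
  F: 1
  N: 1
  O: 2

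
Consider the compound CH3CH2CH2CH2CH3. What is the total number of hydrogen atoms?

Atom tally by fragment:
  CH3 → C:1 H:3
  CH2 → C:1 H:2
  CH2 → C:1 H:2
  CH2 → C:1 H:2
  CH3 → C:1 H:3
Element totals:
  C: 5
  H: 12

12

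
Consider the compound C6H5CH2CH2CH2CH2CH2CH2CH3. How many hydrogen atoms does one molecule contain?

Atom tally by fragment:
  C6H5CH2 → C:7 H:7
  CH2 → C:1 H:2
  CH2 → C:1 H:2
  CH2 → C:1 H:2
  CH2 → C:1 H:2
  CH2 → C:1 H:2
  CH3 → C:1 H:3
Element totals:
  C: 13
  H: 20

20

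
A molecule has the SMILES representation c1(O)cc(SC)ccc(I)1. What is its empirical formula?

C7H7IOS

Atom tally by fragment:
  benzene ring core → C:6 H:6
  (− 3 ring H displaced by substituents)
  + OH → O:1 H:1
  + SCH3 → C:1 H:3 S:1
  + I → I:1
Element totals:
  C: 7
  H: 7
  I: 1
  O: 1
  S: 1
Molecular formula: C7H7IOS.
gcd of subscripts (7, 7, 1, 1, 1) = 1, so the empirical formula equals the molecular formula.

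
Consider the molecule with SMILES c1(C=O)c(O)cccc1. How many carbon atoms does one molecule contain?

Atom tally by fragment:
  benzene ring core → C:6 H:6
  (− 2 ring H displaced by substituents)
  + CHO → C:1 H:1 O:1
  + OH → O:1 H:1
Element totals:
  C: 7
  H: 6
  O: 2

7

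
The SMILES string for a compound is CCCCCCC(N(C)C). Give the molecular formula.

C9H21N

Atom tally by fragment:
  CH3 → C:1 H:3
  CH2 → C:1 H:2
  CH2 → C:1 H:2
  CH2 → C:1 H:2
  CH2 → C:1 H:2
  CH2 → C:1 H:2
  CH2N(CH3)2 → C:3 H:8 N:1
Element totals:
  C: 9
  H: 21
  N: 1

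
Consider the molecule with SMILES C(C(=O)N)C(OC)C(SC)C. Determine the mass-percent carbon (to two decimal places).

Atom tally by fragment:
  H2NOCCH2 → C:2 H:4 O:1 N:1
  CH(OCH3) → C:2 H:4 O:1
  CH(SCH3) → C:2 H:4 S:1
  CH3 → C:1 H:3
Element totals:
  C: 7
  H: 15
  N: 1
  O: 2
  S: 1
Molecular formula: C7H15NO2S.
Molar mass = 177.262 g/mol.
Mass from C: 7 × 12.011 = 84.077 g/mol.
%C = 84.077 / 177.262 × 100 = 47.43%.

47.43%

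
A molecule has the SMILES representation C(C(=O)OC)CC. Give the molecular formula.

C5H10O2

Atom tally by fragment:
  CH3OOCCH2 → C:3 H:5 O:2
  CH2 → C:1 H:2
  CH3 → C:1 H:3
Element totals:
  C: 5
  H: 10
  O: 2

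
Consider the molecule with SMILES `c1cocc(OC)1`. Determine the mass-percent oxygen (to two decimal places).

32.62%

Atom tally by fragment:
  furan ring core → C:4 H:4 O:1
  (− 1 ring H displaced by substituents)
  + OCH3 → C:1 H:3 O:1
Element totals:
  C: 5
  H: 6
  O: 2
Molecular formula: C5H6O2.
Molar mass = 98.101 g/mol.
Mass from O: 2 × 15.999 = 31.998 g/mol.
%O = 31.998 / 98.101 × 100 = 32.62%.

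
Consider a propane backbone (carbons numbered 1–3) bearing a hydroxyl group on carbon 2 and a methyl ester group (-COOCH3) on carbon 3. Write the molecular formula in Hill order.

Atom tally by fragment:
  CH3 → C:1 H:3
  CH(OH) → C:1 H:2 O:1
  CH2COOCH3 → C:3 H:5 O:2
Element totals:
  C: 5
  H: 10
  O: 3

C5H10O3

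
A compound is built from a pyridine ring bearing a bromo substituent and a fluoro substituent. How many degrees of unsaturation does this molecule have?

Atom tally by fragment:
  pyridine ring core → C:5 H:5 N:1
  (− 2 ring H displaced by substituents)
  + Br → Br:1
  + F → F:1
Element totals:
  C: 5
  H: 3
  Br: 1
  F: 1
  N: 1
Molecular formula: C5H3BrFN.
DoU = (2C + 2 + N − H − X) / 2 = (2·5 + 2 + 1 − 3 − 2) / 2 = 4.

4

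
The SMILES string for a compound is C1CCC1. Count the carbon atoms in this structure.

Atom tally by fragment:
  cyclobutane ring core → C:4 H:8
Element totals:
  C: 4
  H: 8

4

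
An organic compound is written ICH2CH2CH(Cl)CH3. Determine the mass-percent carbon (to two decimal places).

21.99%

Element totals:
  C: 4
  H: 8
  Cl: 1
  I: 1
Molecular formula: C4H8ClI.
Molar mass = 218.462 g/mol.
Mass from C: 4 × 12.011 = 48.044 g/mol.
%C = 48.044 / 218.462 × 100 = 21.99%.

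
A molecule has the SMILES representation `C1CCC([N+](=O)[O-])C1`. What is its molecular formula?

C5H9NO2

Atom tally by fragment:
  cyclopentane ring core → C:5 H:10
  (− 1 ring H displaced by substituents)
  + NO2 → N:1 O:2
Element totals:
  C: 5
  H: 9
  N: 1
  O: 2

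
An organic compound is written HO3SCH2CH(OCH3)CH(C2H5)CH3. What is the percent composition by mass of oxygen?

32.61%

Atom tally by fragment:
  HO3SCH2 → C:1 H:3 S:1 O:3
  CH(OCH3) → C:2 H:4 O:1
  CH(C2H5) → C:3 H:6
  CH3 → C:1 H:3
Element totals:
  C: 7
  H: 16
  O: 4
  S: 1
Molecular formula: C7H16O4S.
Molar mass = 196.261 g/mol.
Mass from O: 4 × 15.999 = 63.996 g/mol.
%O = 63.996 / 196.261 × 100 = 32.61%.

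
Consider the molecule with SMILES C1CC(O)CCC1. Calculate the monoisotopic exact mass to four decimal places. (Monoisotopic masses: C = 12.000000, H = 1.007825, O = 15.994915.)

Atom tally by fragment:
  cyclohexane ring core → C:6 H:12
  (− 1 ring H displaced by substituents)
  + OH → O:1 H:1
Element totals:
  C: 6
  H: 12
  O: 1
Molecular formula: C6H12O.
  M = 6(12.0) + 12(1.007825) + 15.994915
    = 72.000000 + 12.093900 + 15.994915 = 100.088815

100.0888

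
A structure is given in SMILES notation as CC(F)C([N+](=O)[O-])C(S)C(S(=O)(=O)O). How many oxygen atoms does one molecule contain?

5

Atom tally by fragment:
  CH3 → C:1 H:3
  CH(F) → C:1 H:1 F:1
  CH(NO2) → C:1 H:1 N:1 O:2
  CH(SH) → C:1 H:2 S:1
  CH2SO3H → C:1 H:3 S:1 O:3
Element totals:
  C: 5
  H: 10
  F: 1
  N: 1
  O: 5
  S: 2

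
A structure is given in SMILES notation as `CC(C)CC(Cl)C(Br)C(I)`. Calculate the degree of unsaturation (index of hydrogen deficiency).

Atom tally by fragment:
  CH3 → C:1 H:3
  CH(CH3) → C:2 H:4
  CH2 → C:1 H:2
  CH(Cl) → C:1 H:1 Cl:1
  CH(Br) → C:1 H:1 Br:1
  CH2I → C:1 H:2 I:1
Element totals:
  C: 7
  H: 13
  Br: 1
  Cl: 1
  I: 1
Molecular formula: C7H13BrClI.
DoU = (2C + 2 + N − H − X) / 2 = (2·7 + 2 + 0 − 13 − 3) / 2 = 0.

0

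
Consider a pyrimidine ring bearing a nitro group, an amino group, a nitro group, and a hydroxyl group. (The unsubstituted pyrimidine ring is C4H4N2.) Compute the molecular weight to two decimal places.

201.10 g/mol

Atom tally by fragment:
  pyrimidine ring core → C:4 H:4 N:2
  (− 4 ring H displaced by substituents)
  + NO2 → N:1 O:2
  + NH2 → N:1 H:2
  + NO2 → N:1 O:2
  + OH → O:1 H:1
Element totals:
  C: 4
  H: 3
  N: 5
  O: 5
Molecular formula: C4H3N5O5.
  M = 4(12.011) + 3(1.008) + 5(14.007) + 5(15.999)
    = 48.044 + 3.024 + 70.035 + 79.995 = 201.098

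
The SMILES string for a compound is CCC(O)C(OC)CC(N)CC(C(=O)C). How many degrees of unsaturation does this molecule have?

Atom tally by fragment:
  CH3 → C:1 H:3
  CH2 → C:1 H:2
  CH(OH) → C:1 H:2 O:1
  CH(OCH3) → C:2 H:4 O:1
  CH2 → C:1 H:2
  CH(NH2) → C:1 H:3 N:1
  CH2 → C:1 H:2
  CH2COCH3 → C:3 H:5 O:1
Element totals:
  C: 11
  H: 23
  N: 1
  O: 3
Molecular formula: C11H23NO3.
DoU = (2C + 2 + N − H − X) / 2 = (2·11 + 2 + 1 − 23 − 0) / 2 = 1.

1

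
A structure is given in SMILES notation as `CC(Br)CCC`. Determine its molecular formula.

C5H11Br

Atom tally by fragment:
  CH3 → C:1 H:3
  CH(Br) → C:1 H:1 Br:1
  CH2 → C:1 H:2
  CH2 → C:1 H:2
  CH3 → C:1 H:3
Element totals:
  C: 5
  H: 11
  Br: 1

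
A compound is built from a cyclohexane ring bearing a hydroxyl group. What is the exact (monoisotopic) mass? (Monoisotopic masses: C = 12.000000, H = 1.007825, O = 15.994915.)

100.0888

Atom tally by fragment:
  cyclohexane ring core → C:6 H:12
  (− 1 ring H displaced by substituents)
  + OH → O:1 H:1
Element totals:
  C: 6
  H: 12
  O: 1
Molecular formula: C6H12O.
  M = 6(12.0) + 12(1.007825) + 15.994915
    = 72.000000 + 12.093900 + 15.994915 = 100.088815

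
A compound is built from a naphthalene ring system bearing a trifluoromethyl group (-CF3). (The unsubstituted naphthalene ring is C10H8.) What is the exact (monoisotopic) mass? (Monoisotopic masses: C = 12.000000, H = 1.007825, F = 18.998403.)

Atom tally by fragment:
  naphthalene ring system core → C:10 H:8
  (− 1 ring H displaced by substituents)
  + CF3 → C:1 F:3
Element totals:
  C: 11
  H: 7
  F: 3
Molecular formula: C11H7F3.
  M = 11(12.0) + 7(1.007825) + 3(18.998403)
    = 132.000000 + 7.054775 + 56.995209 = 196.049984

196.0500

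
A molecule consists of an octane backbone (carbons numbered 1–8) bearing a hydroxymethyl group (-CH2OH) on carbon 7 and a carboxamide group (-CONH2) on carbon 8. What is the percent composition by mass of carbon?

Atom tally by fragment:
  CH3 → C:1 H:3
  CH2 → C:1 H:2
  CH2 → C:1 H:2
  CH2 → C:1 H:2
  CH2 → C:1 H:2
  CH2 → C:1 H:2
  CH(CH2OH) → C:2 H:4 O:1
  CH2CONH2 → C:2 H:4 O:1 N:1
Element totals:
  C: 10
  H: 21
  N: 1
  O: 2
Molecular formula: C10H21NO2.
Molar mass = 187.283 g/mol.
Mass from C: 10 × 12.011 = 120.110 g/mol.
%C = 120.110 / 187.283 × 100 = 64.13%.

64.13%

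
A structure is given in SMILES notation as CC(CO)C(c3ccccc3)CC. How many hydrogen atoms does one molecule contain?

18

Atom tally by fragment:
  CH3 → C:1 H:3
  CH(CH2OH) → C:2 H:4 O:1
  CH(C6H5) → C:7 H:6
  CH2 → C:1 H:2
  CH3 → C:1 H:3
Element totals:
  C: 12
  H: 18
  O: 1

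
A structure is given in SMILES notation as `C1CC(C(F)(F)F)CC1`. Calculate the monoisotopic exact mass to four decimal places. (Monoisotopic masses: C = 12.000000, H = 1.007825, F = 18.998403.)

Atom tally by fragment:
  cyclopentane ring core → C:5 H:10
  (− 1 ring H displaced by substituents)
  + CF3 → C:1 F:3
Element totals:
  C: 6
  H: 9
  F: 3
Molecular formula: C6H9F3.
  M = 6(12.0) + 9(1.007825) + 3(18.998403)
    = 72.000000 + 9.070425 + 56.995209 = 138.065634

138.0656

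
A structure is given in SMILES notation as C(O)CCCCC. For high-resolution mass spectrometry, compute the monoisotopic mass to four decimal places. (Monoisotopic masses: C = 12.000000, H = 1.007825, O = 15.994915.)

Atom tally by fragment:
  HOCH2 → C:1 H:3 O:1
  CH2 → C:1 H:2
  CH2 → C:1 H:2
  CH2 → C:1 H:2
  CH2 → C:1 H:2
  CH3 → C:1 H:3
Element totals:
  C: 6
  H: 14
  O: 1
Molecular formula: C6H14O.
  M = 6(12.0) + 14(1.007825) + 15.994915
    = 72.000000 + 14.109550 + 15.994915 = 102.104465

102.1045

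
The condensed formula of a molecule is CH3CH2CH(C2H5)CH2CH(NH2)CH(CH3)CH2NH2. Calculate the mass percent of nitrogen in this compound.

Atom tally by fragment:
  CH3 → C:1 H:3
  CH2 → C:1 H:2
  CH(C2H5) → C:3 H:6
  CH2 → C:1 H:2
  CH(NH2) → C:1 H:3 N:1
  CH(CH3) → C:2 H:4
  CH2NH2 → C:1 H:4 N:1
Element totals:
  C: 10
  H: 24
  N: 2
Molecular formula: C10H24N2.
Molar mass = 172.316 g/mol.
Mass from N: 2 × 14.007 = 28.014 g/mol.
%N = 28.014 / 172.316 × 100 = 16.26%.

16.26%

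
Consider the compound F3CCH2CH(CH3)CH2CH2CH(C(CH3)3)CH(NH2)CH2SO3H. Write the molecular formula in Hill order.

Element totals:
  C: 13
  H: 26
  F: 3
  N: 1
  O: 3
  S: 1

C13H26F3NO3S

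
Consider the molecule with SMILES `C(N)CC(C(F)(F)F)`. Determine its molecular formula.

C4H8F3N

Atom tally by fragment:
  H2NCH2 → C:1 H:4 N:1
  CH2 → C:1 H:2
  CH2CF3 → C:2 H:2 F:3
Element totals:
  C: 4
  H: 8
  F: 3
  N: 1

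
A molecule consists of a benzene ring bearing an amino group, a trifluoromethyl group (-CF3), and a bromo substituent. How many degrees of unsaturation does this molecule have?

4

Atom tally by fragment:
  benzene ring core → C:6 H:6
  (− 3 ring H displaced by substituents)
  + NH2 → N:1 H:2
  + CF3 → C:1 F:3
  + Br → Br:1
Element totals:
  C: 7
  H: 5
  Br: 1
  F: 3
  N: 1
Molecular formula: C7H5BrF3N.
DoU = (2C + 2 + N − H − X) / 2 = (2·7 + 2 + 1 − 5 − 4) / 2 = 4.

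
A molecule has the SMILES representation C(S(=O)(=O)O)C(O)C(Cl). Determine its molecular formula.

C3H7ClO4S

Atom tally by fragment:
  HO3SCH2 → C:1 H:3 S:1 O:3
  CH(OH) → C:1 H:2 O:1
  CH2Cl → C:1 H:2 Cl:1
Element totals:
  C: 3
  H: 7
  Cl: 1
  O: 4
  S: 1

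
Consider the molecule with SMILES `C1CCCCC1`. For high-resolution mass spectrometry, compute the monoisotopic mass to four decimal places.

Atom tally by fragment:
  cyclohexane ring core → C:6 H:12
Element totals:
  C: 6
  H: 12
Molecular formula: C6H12.
  M = 6(12.0) + 12(1.007825)
    = 72.000000 + 12.093900 = 84.093900

84.0939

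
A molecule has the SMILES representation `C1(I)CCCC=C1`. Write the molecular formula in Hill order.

C6H9I

Atom tally by fragment:
  cyclohexene ring core → C:6 H:10
  (− 1 ring H displaced by substituents)
  + I → I:1
Element totals:
  C: 6
  H: 9
  I: 1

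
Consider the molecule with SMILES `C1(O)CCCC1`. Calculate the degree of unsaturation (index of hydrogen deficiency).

1

Atom tally by fragment:
  cyclopentane ring core → C:5 H:10
  (− 1 ring H displaced by substituents)
  + OH → O:1 H:1
Element totals:
  C: 5
  H: 10
  O: 1
Molecular formula: C5H10O.
DoU = (2C + 2 + N − H − X) / 2 = (2·5 + 2 + 0 − 10 − 0) / 2 = 1.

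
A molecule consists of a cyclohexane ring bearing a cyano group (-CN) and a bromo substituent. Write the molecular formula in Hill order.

Atom tally by fragment:
  cyclohexane ring core → C:6 H:12
  (− 2 ring H displaced by substituents)
  + CN → C:1 N:1
  + Br → Br:1
Element totals:
  C: 7
  H: 10
  Br: 1
  N: 1

C7H10BrN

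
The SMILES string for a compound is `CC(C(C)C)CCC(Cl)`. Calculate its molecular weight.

148.67 g/mol

Atom tally by fragment:
  CH3 → C:1 H:3
  CH(CH(CH3)2) → C:4 H:8
  CH2 → C:1 H:2
  CH2 → C:1 H:2
  CH2Cl → C:1 H:2 Cl:1
Element totals:
  C: 8
  H: 17
  Cl: 1
Molecular formula: C8H17Cl.
  M = 8(12.011) + 17(1.008) + 35.45
    = 96.088 + 17.136 + 35.450 = 148.674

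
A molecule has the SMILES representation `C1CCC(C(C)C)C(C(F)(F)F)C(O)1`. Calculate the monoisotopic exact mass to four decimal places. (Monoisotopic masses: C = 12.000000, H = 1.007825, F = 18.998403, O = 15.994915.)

Atom tally by fragment:
  cyclohexane ring core → C:6 H:12
  (− 3 ring H displaced by substituents)
  + CH(CH3)2 → C:3 H:7
  + CF3 → C:1 F:3
  + OH → O:1 H:1
Element totals:
  C: 10
  H: 17
  F: 3
  O: 1
Molecular formula: C10H17F3O.
  M = 10(12.0) + 17(1.007825) + 3(18.998403) + 15.994915
    = 120.000000 + 17.133025 + 56.995209 + 15.994915 = 210.123149

210.1231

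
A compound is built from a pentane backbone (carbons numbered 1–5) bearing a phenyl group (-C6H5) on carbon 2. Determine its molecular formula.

C11H16

Atom tally by fragment:
  CH3 → C:1 H:3
  CH(C6H5) → C:7 H:6
  CH2 → C:1 H:2
  CH2 → C:1 H:2
  CH3 → C:1 H:3
Element totals:
  C: 11
  H: 16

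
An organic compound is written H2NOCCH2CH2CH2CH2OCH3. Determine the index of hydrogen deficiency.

1

Atom tally by fragment:
  H2NOCCH2 → C:2 H:4 O:1 N:1
  CH2 → C:1 H:2
  CH2 → C:1 H:2
  CH2OCH3 → C:2 H:5 O:1
Element totals:
  C: 6
  H: 13
  N: 1
  O: 2
Molecular formula: C6H13NO2.
DoU = (2C + 2 + N − H − X) / 2 = (2·6 + 2 + 1 − 13 − 0) / 2 = 1.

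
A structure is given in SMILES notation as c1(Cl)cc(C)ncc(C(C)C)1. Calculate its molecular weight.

169.65 g/mol

Atom tally by fragment:
  pyridine ring core → C:5 H:5 N:1
  (− 3 ring H displaced by substituents)
  + Cl → Cl:1
  + CH3 → C:1 H:3
  + CH(CH3)2 → C:3 H:7
Element totals:
  C: 9
  H: 12
  Cl: 1
  N: 1
Molecular formula: C9H12ClN.
  M = 9(12.011) + 12(1.008) + 35.45 + 14.007
    = 108.099 + 12.096 + 35.450 + 14.007 = 169.652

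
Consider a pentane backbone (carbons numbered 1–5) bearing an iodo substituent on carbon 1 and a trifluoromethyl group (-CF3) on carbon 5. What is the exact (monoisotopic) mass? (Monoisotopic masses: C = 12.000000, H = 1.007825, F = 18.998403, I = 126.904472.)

265.9779

Atom tally by fragment:
  ICH2 → C:1 H:2 I:1
  CH2 → C:1 H:2
  CH2 → C:1 H:2
  CH2 → C:1 H:2
  CH2CF3 → C:2 H:2 F:3
Element totals:
  C: 6
  H: 10
  F: 3
  I: 1
Molecular formula: C6H10F3I.
  M = 6(12.0) + 10(1.007825) + 3(18.998403) + 126.904472
    = 72.000000 + 10.078250 + 56.995209 + 126.904472 = 265.977931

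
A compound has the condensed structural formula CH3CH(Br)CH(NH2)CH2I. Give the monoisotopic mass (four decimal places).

Atom tally by fragment:
  CH3 → C:1 H:3
  CH(Br) → C:1 H:1 Br:1
  CH(NH2) → C:1 H:3 N:1
  CH2I → C:1 H:2 I:1
Element totals:
  C: 4
  H: 9
  Br: 1
  I: 1
  N: 1
Molecular formula: C4H9BrIN.
  M = 4(12.0) + 9(1.007825) + 78.918338 + 126.904472 + 14.003074
    = 48.000000 + 9.070425 + 78.918338 + 126.904472 + 14.003074 = 276.896309

276.8963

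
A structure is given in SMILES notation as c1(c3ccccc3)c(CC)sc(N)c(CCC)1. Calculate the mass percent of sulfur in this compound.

13.07%

Atom tally by fragment:
  thiophene ring core → C:4 H:4 S:1
  (− 4 ring H displaced by substituents)
  + C6H5 → C:6 H:5
  + C2H5 → C:2 H:5
  + NH2 → N:1 H:2
  + CH2CH2CH3 → C:3 H:7
Element totals:
  C: 15
  H: 19
  N: 1
  S: 1
Molecular formula: C15H19NS.
Molar mass = 245.384 g/mol.
Mass from S: 1 × 32.06 = 32.060 g/mol.
%S = 32.060 / 245.384 × 100 = 13.07%.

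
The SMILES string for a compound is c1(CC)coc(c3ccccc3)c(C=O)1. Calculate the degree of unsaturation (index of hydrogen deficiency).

8

Atom tally by fragment:
  furan ring core → C:4 H:4 O:1
  (− 3 ring H displaced by substituents)
  + C2H5 → C:2 H:5
  + C6H5 → C:6 H:5
  + CHO → C:1 H:1 O:1
Element totals:
  C: 13
  H: 12
  O: 2
Molecular formula: C13H12O2.
DoU = (2C + 2 + N − H − X) / 2 = (2·13 + 2 + 0 − 12 − 0) / 2 = 8.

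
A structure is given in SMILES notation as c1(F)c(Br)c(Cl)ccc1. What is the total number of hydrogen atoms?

Atom tally by fragment:
  benzene ring core → C:6 H:6
  (− 3 ring H displaced by substituents)
  + F → F:1
  + Br → Br:1
  + Cl → Cl:1
Element totals:
  C: 6
  H: 3
  Br: 1
  Cl: 1
  F: 1

3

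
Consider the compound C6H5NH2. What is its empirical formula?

Element totals:
  C: 6
  H: 7
  N: 1
Molecular formula: C6H7N.
gcd of subscripts (6, 7, 1) = 1, so the empirical formula equals the molecular formula.

C6H7N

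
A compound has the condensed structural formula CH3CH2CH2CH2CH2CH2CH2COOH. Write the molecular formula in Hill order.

C8H16O2

Atom tally by fragment:
  CH3 → C:1 H:3
  CH2 → C:1 H:2
  CH2 → C:1 H:2
  CH2 → C:1 H:2
  CH2 → C:1 H:2
  CH2 → C:1 H:2
  CH2COOH → C:2 H:3 O:2
Element totals:
  C: 8
  H: 16
  O: 2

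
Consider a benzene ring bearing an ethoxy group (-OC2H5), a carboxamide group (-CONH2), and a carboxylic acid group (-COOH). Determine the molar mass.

Atom tally by fragment:
  benzene ring core → C:6 H:6
  (− 3 ring H displaced by substituents)
  + OC2H5 → C:2 H:5 O:1
  + CONH2 → C:1 H:2 O:1 N:1
  + COOH → C:1 H:1 O:2
Element totals:
  C: 10
  H: 11
  N: 1
  O: 4
Molecular formula: C10H11NO4.
  M = 10(12.011) + 11(1.008) + 14.007 + 4(15.999)
    = 120.110 + 11.088 + 14.007 + 63.996 = 209.201

209.20 g/mol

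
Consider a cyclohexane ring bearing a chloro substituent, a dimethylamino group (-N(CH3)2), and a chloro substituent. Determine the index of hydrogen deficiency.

Atom tally by fragment:
  cyclohexane ring core → C:6 H:12
  (− 3 ring H displaced by substituents)
  + Cl → Cl:1
  + N(CH3)2 → N:1 C:2 H:6
  + Cl → Cl:1
Element totals:
  C: 8
  H: 15
  Cl: 2
  N: 1
Molecular formula: C8H15Cl2N.
DoU = (2C + 2 + N − H − X) / 2 = (2·8 + 2 + 1 − 15 − 2) / 2 = 1.

1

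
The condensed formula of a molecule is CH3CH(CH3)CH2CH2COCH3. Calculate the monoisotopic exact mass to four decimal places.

Element totals:
  C: 7
  H: 14
  O: 1
Molecular formula: C7H14O.
  M = 7(12.0) + 14(1.007825) + 15.994915
    = 84.000000 + 14.109550 + 15.994915 = 114.104465

114.1045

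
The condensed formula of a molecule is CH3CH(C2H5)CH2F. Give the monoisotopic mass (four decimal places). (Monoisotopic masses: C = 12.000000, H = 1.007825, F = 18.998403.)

90.0845

Element totals:
  C: 5
  H: 11
  F: 1
Molecular formula: C5H11F.
  M = 5(12.0) + 11(1.007825) + 18.998403
    = 60.000000 + 11.086075 + 18.998403 = 90.084478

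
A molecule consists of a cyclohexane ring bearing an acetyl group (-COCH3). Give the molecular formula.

Atom tally by fragment:
  cyclohexane ring core → C:6 H:12
  (− 1 ring H displaced by substituents)
  + COCH3 → C:2 H:3 O:1
Element totals:
  C: 8
  H: 14
  O: 1

C8H14O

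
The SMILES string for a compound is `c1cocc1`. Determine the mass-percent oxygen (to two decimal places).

Atom tally by fragment:
  furan ring core → C:4 H:4 O:1
Element totals:
  C: 4
  H: 4
  O: 1
Molecular formula: C4H4O.
Molar mass = 68.075 g/mol.
Mass from O: 1 × 15.999 = 15.999 g/mol.
%O = 15.999 / 68.075 × 100 = 23.50%.

23.50%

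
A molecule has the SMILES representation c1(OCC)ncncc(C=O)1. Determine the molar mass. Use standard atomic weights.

152.15 g/mol

Atom tally by fragment:
  pyrimidine ring core → C:4 H:4 N:2
  (− 2 ring H displaced by substituents)
  + OC2H5 → C:2 H:5 O:1
  + CHO → C:1 H:1 O:1
Element totals:
  C: 7
  H: 8
  N: 2
  O: 2
Molecular formula: C7H8N2O2.
  M = 7(12.011) + 8(1.008) + 2(14.007) + 2(15.999)
    = 84.077 + 8.064 + 28.014 + 31.998 = 152.153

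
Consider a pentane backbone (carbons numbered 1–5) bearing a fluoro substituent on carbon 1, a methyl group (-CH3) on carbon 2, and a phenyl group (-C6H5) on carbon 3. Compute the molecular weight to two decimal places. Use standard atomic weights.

180.27 g/mol

Atom tally by fragment:
  FCH2 → C:1 H:2 F:1
  CH(CH3) → C:2 H:4
  CH(C6H5) → C:7 H:6
  CH2 → C:1 H:2
  CH3 → C:1 H:3
Element totals:
  C: 12
  H: 17
  F: 1
Molecular formula: C12H17F.
  M = 12(12.011) + 17(1.008) + 18.998
    = 144.132 + 17.136 + 18.998 = 180.266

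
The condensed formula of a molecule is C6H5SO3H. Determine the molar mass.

Element totals:
  C: 6
  H: 6
  O: 3
  S: 1
Molecular formula: C6H6O3S.
  M = 6(12.011) + 6(1.008) + 3(15.999) + 32.06
    = 72.066 + 6.048 + 47.997 + 32.060 = 158.171

158.17 g/mol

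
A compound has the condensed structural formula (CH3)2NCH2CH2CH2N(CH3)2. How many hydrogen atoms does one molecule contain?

18

Atom tally by fragment:
  (CH3)2NCH2 → C:3 H:8 N:1
  CH2 → C:1 H:2
  CH2N(CH3)2 → C:3 H:8 N:1
Element totals:
  C: 7
  H: 18
  N: 2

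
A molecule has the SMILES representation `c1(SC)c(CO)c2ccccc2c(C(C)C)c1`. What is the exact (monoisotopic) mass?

Atom tally by fragment:
  naphthalene ring system core → C:10 H:8
  (− 3 ring H displaced by substituents)
  + SCH3 → C:1 H:3 S:1
  + CH2OH → C:1 H:3 O:1
  + CH(CH3)2 → C:3 H:7
Element totals:
  C: 15
  H: 18
  O: 1
  S: 1
Molecular formula: C15H18OS.
  M = 15(12.0) + 18(1.007825) + 15.994915 + 31.972071
    = 180.000000 + 18.140850 + 15.994915 + 31.972071 = 246.107836

246.1078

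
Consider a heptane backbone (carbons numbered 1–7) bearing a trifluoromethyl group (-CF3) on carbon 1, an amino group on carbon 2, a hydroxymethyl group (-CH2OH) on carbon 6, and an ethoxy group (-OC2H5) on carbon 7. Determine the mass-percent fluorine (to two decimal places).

22.15%

Atom tally by fragment:
  F3CCH2 → C:2 H:2 F:3
  CH(NH2) → C:1 H:3 N:1
  CH2 → C:1 H:2
  CH2 → C:1 H:2
  CH2 → C:1 H:2
  CH(CH2OH) → C:2 H:4 O:1
  CH2OC2H5 → C:3 H:7 O:1
Element totals:
  C: 11
  H: 22
  F: 3
  N: 1
  O: 2
Molecular formula: C11H22F3NO2.
Molar mass = 257.296 g/mol.
Mass from F: 3 × 18.998 = 56.994 g/mol.
%F = 56.994 / 257.296 × 100 = 22.15%.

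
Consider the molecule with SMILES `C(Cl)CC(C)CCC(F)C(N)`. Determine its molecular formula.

C8H17ClFN

Atom tally by fragment:
  ClCH2 → C:1 H:2 Cl:1
  CH2 → C:1 H:2
  CH(CH3) → C:2 H:4
  CH2 → C:1 H:2
  CH2 → C:1 H:2
  CH(F) → C:1 H:1 F:1
  CH2NH2 → C:1 H:4 N:1
Element totals:
  C: 8
  H: 17
  Cl: 1
  F: 1
  N: 1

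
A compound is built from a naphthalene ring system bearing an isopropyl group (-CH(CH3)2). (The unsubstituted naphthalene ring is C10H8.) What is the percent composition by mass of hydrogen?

Atom tally by fragment:
  naphthalene ring system core → C:10 H:8
  (− 1 ring H displaced by substituents)
  + CH(CH3)2 → C:3 H:7
Element totals:
  C: 13
  H: 14
Molecular formula: C13H14.
Molar mass = 170.255 g/mol.
Mass from H: 14 × 1.008 = 14.112 g/mol.
%H = 14.112 / 170.255 × 100 = 8.29%.

8.29%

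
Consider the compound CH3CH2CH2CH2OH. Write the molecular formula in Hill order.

C4H10O

Element totals:
  C: 4
  H: 10
  O: 1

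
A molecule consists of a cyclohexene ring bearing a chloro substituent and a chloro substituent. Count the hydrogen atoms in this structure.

Atom tally by fragment:
  cyclohexene ring core → C:6 H:10
  (− 2 ring H displaced by substituents)
  + Cl → Cl:1
  + Cl → Cl:1
Element totals:
  C: 6
  H: 8
  Cl: 2

8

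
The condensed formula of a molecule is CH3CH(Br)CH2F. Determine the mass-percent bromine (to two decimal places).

56.68%

Atom tally by fragment:
  CH3 → C:1 H:3
  CH(Br) → C:1 H:1 Br:1
  CH2F → C:1 H:2 F:1
Element totals:
  C: 3
  H: 6
  Br: 1
  F: 1
Molecular formula: C3H6BrF.
Molar mass = 140.983 g/mol.
Mass from Br: 1 × 79.904 = 79.904 g/mol.
%Br = 79.904 / 140.983 × 100 = 56.68%.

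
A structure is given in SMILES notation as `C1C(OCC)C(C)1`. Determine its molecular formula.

Atom tally by fragment:
  cyclopropane ring core → C:3 H:6
  (− 2 ring H displaced by substituents)
  + OC2H5 → C:2 H:5 O:1
  + CH3 → C:1 H:3
Element totals:
  C: 6
  H: 12
  O: 1

C6H12O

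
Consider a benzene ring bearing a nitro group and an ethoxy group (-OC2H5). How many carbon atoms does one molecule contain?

8

Atom tally by fragment:
  benzene ring core → C:6 H:6
  (− 2 ring H displaced by substituents)
  + NO2 → N:1 O:2
  + OC2H5 → C:2 H:5 O:1
Element totals:
  C: 8
  H: 9
  N: 1
  O: 3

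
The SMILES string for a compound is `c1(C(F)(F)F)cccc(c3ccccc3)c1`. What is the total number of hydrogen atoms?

9

Atom tally by fragment:
  benzene ring core → C:6 H:6
  (− 2 ring H displaced by substituents)
  + CF3 → C:1 F:3
  + C6H5 → C:6 H:5
Element totals:
  C: 13
  H: 9
  F: 3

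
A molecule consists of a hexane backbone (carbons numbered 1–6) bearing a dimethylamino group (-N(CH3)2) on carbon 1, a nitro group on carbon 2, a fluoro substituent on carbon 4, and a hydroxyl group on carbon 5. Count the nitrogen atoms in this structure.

Atom tally by fragment:
  (CH3)2NCH2 → C:3 H:8 N:1
  CH(NO2) → C:1 H:1 N:1 O:2
  CH2 → C:1 H:2
  CH(F) → C:1 H:1 F:1
  CH(OH) → C:1 H:2 O:1
  CH3 → C:1 H:3
Element totals:
  C: 8
  H: 17
  F: 1
  N: 2
  O: 3

2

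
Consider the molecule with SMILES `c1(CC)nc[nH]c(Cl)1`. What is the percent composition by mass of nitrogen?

Atom tally by fragment:
  imidazole ring core → C:3 H:4 N:2
  (− 2 ring H displaced by substituents)
  + C2H5 → C:2 H:5
  + Cl → Cl:1
Element totals:
  C: 5
  H: 7
  Cl: 1
  N: 2
Molecular formula: C5H7ClN2.
Molar mass = 130.575 g/mol.
Mass from N: 2 × 14.007 = 28.014 g/mol.
%N = 28.014 / 130.575 × 100 = 21.45%.

21.45%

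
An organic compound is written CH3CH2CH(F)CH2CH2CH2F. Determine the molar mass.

122.16 g/mol

Element totals:
  C: 6
  H: 12
  F: 2
Molecular formula: C6H12F2.
  M = 6(12.011) + 12(1.008) + 2(18.998)
    = 72.066 + 12.096 + 37.996 = 122.158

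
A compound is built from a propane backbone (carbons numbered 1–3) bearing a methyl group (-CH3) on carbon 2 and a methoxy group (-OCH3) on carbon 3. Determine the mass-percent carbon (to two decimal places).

Atom tally by fragment:
  CH3 → C:1 H:3
  CH(CH3) → C:2 H:4
  CH2OCH3 → C:2 H:5 O:1
Element totals:
  C: 5
  H: 12
  O: 1
Molecular formula: C5H12O.
Molar mass = 88.150 g/mol.
Mass from C: 5 × 12.011 = 60.055 g/mol.
%C = 60.055 / 88.150 × 100 = 68.13%.

68.13%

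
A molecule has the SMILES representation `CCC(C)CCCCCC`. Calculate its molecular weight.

Atom tally by fragment:
  CH3 → C:1 H:3
  CH2 → C:1 H:2
  CH(CH3) → C:2 H:4
  CH2 → C:1 H:2
  CH2 → C:1 H:2
  CH2 → C:1 H:2
  CH2 → C:1 H:2
  CH2 → C:1 H:2
  CH3 → C:1 H:3
Element totals:
  C: 10
  H: 22
Molecular formula: C10H22.
  M = 10(12.011) + 22(1.008)
    = 120.110 + 22.176 = 142.286

142.29 g/mol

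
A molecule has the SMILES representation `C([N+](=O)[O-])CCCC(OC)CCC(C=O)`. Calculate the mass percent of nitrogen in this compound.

Atom tally by fragment:
  O2NCH2 → C:1 H:2 N:1 O:2
  CH2 → C:1 H:2
  CH2 → C:1 H:2
  CH2 → C:1 H:2
  CH(OCH3) → C:2 H:4 O:1
  CH2 → C:1 H:2
  CH2 → C:1 H:2
  CH2CHO → C:2 H:3 O:1
Element totals:
  C: 10
  H: 19
  N: 1
  O: 4
Molecular formula: C10H19NO4.
Molar mass = 217.265 g/mol.
Mass from N: 1 × 14.007 = 14.007 g/mol.
%N = 14.007 / 217.265 × 100 = 6.45%.

6.45%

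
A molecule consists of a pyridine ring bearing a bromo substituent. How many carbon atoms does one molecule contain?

5

Atom tally by fragment:
  pyridine ring core → C:5 H:5 N:1
  (− 1 ring H displaced by substituents)
  + Br → Br:1
Element totals:
  C: 5
  H: 4
  Br: 1
  N: 1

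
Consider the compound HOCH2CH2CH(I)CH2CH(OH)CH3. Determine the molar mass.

Element totals:
  C: 6
  H: 13
  I: 1
  O: 2
Molecular formula: C6H13IO2.
  M = 6(12.011) + 13(1.008) + 126.904 + 2(15.999)
    = 72.066 + 13.104 + 126.904 + 31.998 = 244.072

244.07 g/mol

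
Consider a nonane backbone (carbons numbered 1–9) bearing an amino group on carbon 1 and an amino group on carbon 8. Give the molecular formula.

C9H22N2

Atom tally by fragment:
  H2NCH2 → C:1 H:4 N:1
  CH2 → C:1 H:2
  CH2 → C:1 H:2
  CH2 → C:1 H:2
  CH2 → C:1 H:2
  CH2 → C:1 H:2
  CH2 → C:1 H:2
  CH(NH2) → C:1 H:3 N:1
  CH3 → C:1 H:3
Element totals:
  C: 9
  H: 22
  N: 2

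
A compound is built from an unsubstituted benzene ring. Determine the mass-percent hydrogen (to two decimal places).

Atom tally by fragment:
  benzene ring core → C:6 H:6
Element totals:
  C: 6
  H: 6
Molecular formula: C6H6.
Molar mass = 78.114 g/mol.
Mass from H: 6 × 1.008 = 6.048 g/mol.
%H = 6.048 / 78.114 × 100 = 7.74%.

7.74%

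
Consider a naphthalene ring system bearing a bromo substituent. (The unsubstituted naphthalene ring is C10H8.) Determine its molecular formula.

C10H7Br

Atom tally by fragment:
  naphthalene ring system core → C:10 H:8
  (− 1 ring H displaced by substituents)
  + Br → Br:1
Element totals:
  C: 10
  H: 7
  Br: 1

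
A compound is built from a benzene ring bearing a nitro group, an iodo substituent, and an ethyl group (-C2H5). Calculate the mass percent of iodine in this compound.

45.80%

Atom tally by fragment:
  benzene ring core → C:6 H:6
  (− 3 ring H displaced by substituents)
  + NO2 → N:1 O:2
  + I → I:1
  + C2H5 → C:2 H:5
Element totals:
  C: 8
  H: 8
  I: 1
  N: 1
  O: 2
Molecular formula: C8H8INO2.
Molar mass = 277.061 g/mol.
Mass from I: 1 × 126.904 = 126.904 g/mol.
%I = 126.904 / 277.061 × 100 = 45.80%.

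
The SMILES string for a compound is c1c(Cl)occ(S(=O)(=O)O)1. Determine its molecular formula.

C4H3ClO4S

Atom tally by fragment:
  furan ring core → C:4 H:4 O:1
  (− 2 ring H displaced by substituents)
  + Cl → Cl:1
  + SO3H → S:1 O:3 H:1
Element totals:
  C: 4
  H: 3
  Cl: 1
  O: 4
  S: 1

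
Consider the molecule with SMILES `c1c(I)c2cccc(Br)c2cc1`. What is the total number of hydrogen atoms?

Atom tally by fragment:
  naphthalene ring system core → C:10 H:8
  (− 2 ring H displaced by substituents)
  + I → I:1
  + Br → Br:1
Element totals:
  C: 10
  H: 6
  Br: 1
  I: 1

6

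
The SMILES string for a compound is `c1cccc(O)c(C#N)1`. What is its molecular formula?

Atom tally by fragment:
  benzene ring core → C:6 H:6
  (− 2 ring H displaced by substituents)
  + OH → O:1 H:1
  + CN → C:1 N:1
Element totals:
  C: 7
  H: 5
  N: 1
  O: 1

C7H5NO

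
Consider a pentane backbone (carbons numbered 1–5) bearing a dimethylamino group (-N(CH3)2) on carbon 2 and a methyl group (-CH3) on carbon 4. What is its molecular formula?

C8H19N

Atom tally by fragment:
  CH3 → C:1 H:3
  CH(N(CH3)2) → C:3 H:7 N:1
  CH2 → C:1 H:2
  CH(CH3) → C:2 H:4
  CH3 → C:1 H:3
Element totals:
  C: 8
  H: 19
  N: 1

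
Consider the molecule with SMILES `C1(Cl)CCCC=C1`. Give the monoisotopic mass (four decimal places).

116.0393

Atom tally by fragment:
  cyclohexene ring core → C:6 H:10
  (− 1 ring H displaced by substituents)
  + Cl → Cl:1
Element totals:
  C: 6
  H: 9
  Cl: 1
Molecular formula: C6H9Cl.
  M = 6(12.0) + 9(1.007825) + 34.968853
    = 72.000000 + 9.070425 + 34.968853 = 116.039278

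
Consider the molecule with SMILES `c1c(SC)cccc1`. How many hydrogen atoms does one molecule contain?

8

Atom tally by fragment:
  benzene ring core → C:6 H:6
  (− 1 ring H displaced by substituents)
  + SCH3 → C:1 H:3 S:1
Element totals:
  C: 7
  H: 8
  S: 1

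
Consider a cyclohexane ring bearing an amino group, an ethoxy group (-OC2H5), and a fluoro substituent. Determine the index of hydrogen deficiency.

Atom tally by fragment:
  cyclohexane ring core → C:6 H:12
  (− 3 ring H displaced by substituents)
  + NH2 → N:1 H:2
  + OC2H5 → C:2 H:5 O:1
  + F → F:1
Element totals:
  C: 8
  H: 16
  F: 1
  N: 1
  O: 1
Molecular formula: C8H16FNO.
DoU = (2C + 2 + N − H − X) / 2 = (2·8 + 2 + 1 − 16 − 1) / 2 = 1.

1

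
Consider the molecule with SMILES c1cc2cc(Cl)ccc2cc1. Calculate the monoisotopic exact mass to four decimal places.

Atom tally by fragment:
  naphthalene ring system core → C:10 H:8
  (− 1 ring H displaced by substituents)
  + Cl → Cl:1
Element totals:
  C: 10
  H: 7
  Cl: 1
Molecular formula: C10H7Cl.
  M = 10(12.0) + 7(1.007825) + 34.968853
    = 120.000000 + 7.054775 + 34.968853 = 162.023628

162.0236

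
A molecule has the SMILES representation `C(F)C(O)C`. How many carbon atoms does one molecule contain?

Atom tally by fragment:
  FCH2 → C:1 H:2 F:1
  CH(OH) → C:1 H:2 O:1
  CH3 → C:1 H:3
Element totals:
  C: 3
  H: 7
  F: 1
  O: 1

3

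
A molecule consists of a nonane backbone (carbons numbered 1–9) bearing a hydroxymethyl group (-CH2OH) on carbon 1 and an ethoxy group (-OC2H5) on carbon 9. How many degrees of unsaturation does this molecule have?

Atom tally by fragment:
  HOCH2CH2 → C:2 H:5 O:1
  CH2 → C:1 H:2
  CH2 → C:1 H:2
  CH2 → C:1 H:2
  CH2 → C:1 H:2
  CH2 → C:1 H:2
  CH2 → C:1 H:2
  CH2 → C:1 H:2
  CH2OC2H5 → C:3 H:7 O:1
Element totals:
  C: 12
  H: 26
  O: 2
Molecular formula: C12H26O2.
DoU = (2C + 2 + N − H − X) / 2 = (2·12 + 2 + 0 − 26 − 0) / 2 = 0.

0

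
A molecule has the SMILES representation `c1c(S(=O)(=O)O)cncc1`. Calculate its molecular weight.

159.16 g/mol

Atom tally by fragment:
  pyridine ring core → C:5 H:5 N:1
  (− 1 ring H displaced by substituents)
  + SO3H → S:1 O:3 H:1
Element totals:
  C: 5
  H: 5
  N: 1
  O: 3
  S: 1
Molecular formula: C5H5NO3S.
  M = 5(12.011) + 5(1.008) + 14.007 + 3(15.999) + 32.06
    = 60.055 + 5.040 + 14.007 + 47.997 + 32.060 = 159.159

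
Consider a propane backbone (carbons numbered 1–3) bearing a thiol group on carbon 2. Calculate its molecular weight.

Atom tally by fragment:
  CH3 → C:1 H:3
  CH(SH) → C:1 H:2 S:1
  CH3 → C:1 H:3
Element totals:
  C: 3
  H: 8
  S: 1
Molecular formula: C3H8S.
  M = 3(12.011) + 8(1.008) + 32.06
    = 36.033 + 8.064 + 32.060 = 76.157

76.16 g/mol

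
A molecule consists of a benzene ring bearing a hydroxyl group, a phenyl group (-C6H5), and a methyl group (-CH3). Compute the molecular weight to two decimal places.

Atom tally by fragment:
  benzene ring core → C:6 H:6
  (− 3 ring H displaced by substituents)
  + OH → O:1 H:1
  + C6H5 → C:6 H:5
  + CH3 → C:1 H:3
Element totals:
  C: 13
  H: 12
  O: 1
Molecular formula: C13H12O.
  M = 13(12.011) + 12(1.008) + 15.999
    = 156.143 + 12.096 + 15.999 = 184.238

184.24 g/mol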